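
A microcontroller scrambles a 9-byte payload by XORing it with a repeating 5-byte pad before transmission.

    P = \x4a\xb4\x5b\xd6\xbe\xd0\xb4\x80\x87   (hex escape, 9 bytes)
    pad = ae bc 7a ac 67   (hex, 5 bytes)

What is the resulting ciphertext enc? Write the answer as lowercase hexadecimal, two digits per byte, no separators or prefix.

The 5-byte key repeats, so the effective keystream is ae bc 7a ac 67 ae bc 7a ac.
byte 0: 4a ⊕ ae = e4
byte 1: b4 ⊕ bc = 08
byte 2: 5b ⊕ 7a = 21
byte 3: d6 ⊕ ac = 7a
byte 4: be ⊕ 67 = d9
byte 5: d0 ⊕ ae = 7e
byte 6: b4 ⊕ bc = 08
byte 7: 80 ⊕ 7a = fa
byte 8: 87 ⊕ ac = 2b

e408217ad97e08fa2b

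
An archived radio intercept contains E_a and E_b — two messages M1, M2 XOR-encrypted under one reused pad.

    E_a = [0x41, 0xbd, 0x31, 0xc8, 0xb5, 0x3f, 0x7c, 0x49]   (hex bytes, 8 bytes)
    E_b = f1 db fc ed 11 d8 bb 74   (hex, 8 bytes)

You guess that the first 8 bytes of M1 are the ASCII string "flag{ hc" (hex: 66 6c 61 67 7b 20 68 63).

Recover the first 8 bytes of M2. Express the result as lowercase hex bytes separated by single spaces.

First, E_a ⊕ E_b = (M1 ⊕ K) ⊕ (M2 ⊕ K) = M1 ⊕ M2, so the key drops out. Then M2 = (M1 ⊕ M2) ⊕ M1 over the first 8 bytes.
byte 0: (41 XOR f1) XOR 66 = b0 XOR 66 = d6
byte 1: (bd XOR db) XOR 6c = 66 XOR 6c = 0a
byte 2: (31 XOR fc) XOR 61 = cd XOR 61 = ac
byte 3: (c8 XOR ed) XOR 67 = 25 XOR 67 = 42
byte 4: (b5 XOR 11) XOR 7b = a4 XOR 7b = df
byte 5: (3f XOR d8) XOR 20 = e7 XOR 20 = c7
byte 6: (7c XOR bb) XOR 68 = c7 XOR 68 = af
byte 7: (49 XOR 74) XOR 63 = 3d XOR 63 = 5e

d6 0a ac 42 df c7 af 5e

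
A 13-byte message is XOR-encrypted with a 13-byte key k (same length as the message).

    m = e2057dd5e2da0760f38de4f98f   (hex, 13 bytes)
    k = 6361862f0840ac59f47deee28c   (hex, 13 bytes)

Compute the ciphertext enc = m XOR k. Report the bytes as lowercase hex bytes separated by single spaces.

81 64 fb fa ea 9a ab 39 07 f0 0a 1b 03

11100010 xor 01100011 = 10000001
00000101 xor 01100001 = 01100100
01111101 xor 10000110 = 11111011
11010101 xor 00101111 = 11111010
11100010 xor 00001000 = 11101010
11011010 xor 01000000 = 10011010
00000111 xor 10101100 = 10101011
01100000 xor 01011001 = 00111001
11110011 xor 11110100 = 00000111
10001101 xor 01111101 = 11110000
11100100 xor 11101110 = 00001010
11111001 xor 11100010 = 00011011
10001111 xor 10001100 = 00000011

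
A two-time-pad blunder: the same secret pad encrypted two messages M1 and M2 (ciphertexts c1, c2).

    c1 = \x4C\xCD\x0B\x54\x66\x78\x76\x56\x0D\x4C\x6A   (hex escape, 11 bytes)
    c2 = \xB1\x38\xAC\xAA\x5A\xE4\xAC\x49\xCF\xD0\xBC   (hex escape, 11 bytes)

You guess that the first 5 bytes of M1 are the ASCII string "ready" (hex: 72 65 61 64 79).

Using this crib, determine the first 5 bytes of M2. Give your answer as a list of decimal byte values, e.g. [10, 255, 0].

First, c1 ⊕ c2 = (M1 ⊕ K) ⊕ (M2 ⊕ K) = M1 ⊕ M2, so the key drops out. Then M2 = (M1 ⊕ M2) ⊕ M1 over the first 5 bytes.
byte 0: (4c XOR b1) XOR 72 = fd XOR 72 = 8f
byte 1: (cd XOR 38) XOR 65 = f5 XOR 65 = 90
byte 2: (0b XOR ac) XOR 61 = a7 XOR 61 = c6
byte 3: (54 XOR aa) XOR 64 = fe XOR 64 = 9a
byte 4: (66 XOR 5a) XOR 79 = 3c XOR 79 = 45

[143, 144, 198, 154, 69]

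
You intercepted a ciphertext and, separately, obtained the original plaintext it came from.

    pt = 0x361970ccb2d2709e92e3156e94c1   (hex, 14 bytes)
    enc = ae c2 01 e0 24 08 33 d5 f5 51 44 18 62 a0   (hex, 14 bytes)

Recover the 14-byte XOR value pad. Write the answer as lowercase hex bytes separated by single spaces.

98 db 71 2c 96 da 43 4b 67 b2 51 76 f6 61

Since enc = pt ⊕ pad, XORing both sides with pt gives pad = pt ⊕ enc.
byte 0:  54 xor 174 = 152
byte 1:  25 xor 194 = 219
byte 2: 112 xor   1 = 113
byte 3: 204 xor 224 =  44
byte 4: 178 xor  36 = 150
byte 5: 210 xor   8 = 218
byte 6: 112 xor  51 =  67
byte 7: 158 xor 213 =  75
byte 8: 146 xor 245 = 103
byte 9: 227 xor  81 = 178
byte 10:  21 xor  68 =  81
byte 11: 110 xor  24 = 118
byte 12: 148 xor  98 = 246
byte 13: 193 xor 160 =  97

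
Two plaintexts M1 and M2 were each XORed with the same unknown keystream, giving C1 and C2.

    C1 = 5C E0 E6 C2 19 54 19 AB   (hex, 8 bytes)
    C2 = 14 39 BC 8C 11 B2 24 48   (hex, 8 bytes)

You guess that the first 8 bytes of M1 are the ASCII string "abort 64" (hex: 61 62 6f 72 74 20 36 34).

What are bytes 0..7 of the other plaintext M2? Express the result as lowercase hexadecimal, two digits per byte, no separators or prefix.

First, C1 ⊕ C2 = (M1 ⊕ K) ⊕ (M2 ⊕ K) = M1 ⊕ M2, so the key drops out. Then M2 = (M1 ⊕ M2) ⊕ M1 over the first 8 bytes.
byte 0: (5c ⊕ 14) ⊕ 61 = 48 ⊕ 61 = 29
byte 1: (e0 ⊕ 39) ⊕ 62 = d9 ⊕ 62 = bb
byte 2: (e6 ⊕ bc) ⊕ 6f = 5a ⊕ 6f = 35
byte 3: (c2 ⊕ 8c) ⊕ 72 = 4e ⊕ 72 = 3c
byte 4: (19 ⊕ 11) ⊕ 74 = 08 ⊕ 74 = 7c
byte 5: (54 ⊕ b2) ⊕ 20 = e6 ⊕ 20 = c6
byte 6: (19 ⊕ 24) ⊕ 36 = 3d ⊕ 36 = 0b
byte 7: (ab ⊕ 48) ⊕ 34 = e3 ⊕ 34 = d7

29bb353c7cc60bd7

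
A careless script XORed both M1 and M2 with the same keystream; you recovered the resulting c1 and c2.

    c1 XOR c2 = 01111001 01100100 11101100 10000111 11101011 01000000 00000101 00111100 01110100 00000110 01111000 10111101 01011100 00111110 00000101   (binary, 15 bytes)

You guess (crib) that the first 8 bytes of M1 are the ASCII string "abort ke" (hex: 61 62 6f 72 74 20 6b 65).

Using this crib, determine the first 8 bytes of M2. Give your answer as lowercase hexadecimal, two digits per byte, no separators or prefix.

Since c1 ⊕ c2 = M1 ⊕ M2, XORing with the guessed M1 bytes yields the corresponding M2 bytes: M2 = (c1 ⊕ c2) ⊕ M1.
79 ^ 61 = 18
64 ^ 62 = 06
ec ^ 6f = 83
87 ^ 72 = f5
eb ^ 74 = 9f
40 ^ 20 = 60
05 ^ 6b = 6e
3c ^ 65 = 59

180683f59f606e59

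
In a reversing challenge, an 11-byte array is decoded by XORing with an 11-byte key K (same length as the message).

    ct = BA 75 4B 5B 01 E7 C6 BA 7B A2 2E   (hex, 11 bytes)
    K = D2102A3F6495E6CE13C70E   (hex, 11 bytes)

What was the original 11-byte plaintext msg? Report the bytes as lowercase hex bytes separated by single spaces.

XOR is its own inverse, so applying the key byte-wise gives the result directly.
ba ⊕ d2 = 68
75 ⊕ 10 = 65
4b ⊕ 2a = 61
5b ⊕ 3f = 64
01 ⊕ 64 = 65
e7 ⊕ 95 = 72
c6 ⊕ e6 = 20
ba ⊕ ce = 74
7b ⊕ 13 = 68
a2 ⊕ c7 = 65
2e ⊕ 0e = 20

68 65 61 64 65 72 20 74 68 65 20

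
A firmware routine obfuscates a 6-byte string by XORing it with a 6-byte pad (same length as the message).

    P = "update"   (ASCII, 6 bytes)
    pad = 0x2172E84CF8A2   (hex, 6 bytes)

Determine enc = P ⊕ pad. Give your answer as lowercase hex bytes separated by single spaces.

54 02 8c 2d 8c c7

75 ^ 21 = 54
70 ^ 72 = 02
64 ^ e8 = 8c
61 ^ 4c = 2d
74 ^ f8 = 8c
65 ^ a2 = c7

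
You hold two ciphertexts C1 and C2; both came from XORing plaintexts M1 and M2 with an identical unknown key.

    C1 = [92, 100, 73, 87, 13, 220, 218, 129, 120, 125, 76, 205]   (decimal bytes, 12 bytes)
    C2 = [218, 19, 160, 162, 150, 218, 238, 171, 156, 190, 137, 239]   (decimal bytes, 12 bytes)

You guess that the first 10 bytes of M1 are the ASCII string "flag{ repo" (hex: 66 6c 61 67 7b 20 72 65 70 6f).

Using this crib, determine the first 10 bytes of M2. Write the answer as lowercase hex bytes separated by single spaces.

First, C1 ⊕ C2 = (M1 ⊕ K) ⊕ (M2 ⊕ K) = M1 ⊕ M2, so the key drops out. Then M2 = (M1 ⊕ M2) ⊕ M1 over the first 10 bytes.
byte 0: (5c ^ da) ^ 66 = 86 ^ 66 = e0
byte 1: (64 ^ 13) ^ 6c = 77 ^ 6c = 1b
byte 2: (49 ^ a0) ^ 61 = e9 ^ 61 = 88
byte 3: (57 ^ a2) ^ 67 = f5 ^ 67 = 92
byte 4: (0d ^ 96) ^ 7b = 9b ^ 7b = e0
byte 5: (dc ^ da) ^ 20 = 06 ^ 20 = 26
byte 6: (da ^ ee) ^ 72 = 34 ^ 72 = 46
byte 7: (81 ^ ab) ^ 65 = 2a ^ 65 = 4f
byte 8: (78 ^ 9c) ^ 70 = e4 ^ 70 = 94
byte 9: (7d ^ be) ^ 6f = c3 ^ 6f = ac

e0 1b 88 92 e0 26 46 4f 94 ac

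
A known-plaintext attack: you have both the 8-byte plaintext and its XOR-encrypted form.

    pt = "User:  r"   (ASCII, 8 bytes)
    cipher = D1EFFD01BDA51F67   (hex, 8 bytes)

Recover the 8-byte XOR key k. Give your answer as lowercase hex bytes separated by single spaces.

Since cipher = pt ⊕ k, XORing both sides with pt gives k = pt ⊕ cipher.
55 XOR d1 = 84
73 XOR ef = 9c
65 XOR fd = 98
72 XOR 01 = 73
3a XOR bd = 87
20 XOR a5 = 85
20 XOR 1f = 3f
72 XOR 67 = 15

84 9c 98 73 87 85 3f 15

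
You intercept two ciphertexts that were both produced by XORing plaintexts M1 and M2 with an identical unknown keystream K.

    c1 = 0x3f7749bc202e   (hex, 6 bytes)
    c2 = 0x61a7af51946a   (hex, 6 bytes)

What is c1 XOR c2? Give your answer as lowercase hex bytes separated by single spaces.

5e d0 e6 ed b4 44

c1 ⊕ c2 = (M1 ⊕ K) ⊕ (M2 ⊕ K) = M1 ⊕ M2 — the shared key cancels under XOR.
byte 0: 3f ⊕ 61 = 5e
byte 1: 77 ⊕ a7 = d0
byte 2: 49 ⊕ af = e6
byte 3: bc ⊕ 51 = ed
byte 4: 20 ⊕ 94 = b4
byte 5: 2e ⊕ 6a = 44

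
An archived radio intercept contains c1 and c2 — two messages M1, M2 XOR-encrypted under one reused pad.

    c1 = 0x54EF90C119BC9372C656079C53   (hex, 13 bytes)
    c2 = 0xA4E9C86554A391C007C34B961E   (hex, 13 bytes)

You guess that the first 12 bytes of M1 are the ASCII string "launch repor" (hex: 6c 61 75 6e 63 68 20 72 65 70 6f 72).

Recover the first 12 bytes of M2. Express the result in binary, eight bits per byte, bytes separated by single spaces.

First, c1 ⊕ c2 = (M1 ⊕ K) ⊕ (M2 ⊕ K) = M1 ⊕ M2, so the key drops out. Then M2 = (M1 ⊕ M2) ⊕ M1 over the first 12 bytes.
byte 0: (54 ^ a4) ^ 6c = f0 ^ 6c = 9c
byte 1: (ef ^ e9) ^ 61 = 06 ^ 61 = 67
byte 2: (90 ^ c8) ^ 75 = 58 ^ 75 = 2d
byte 3: (c1 ^ 65) ^ 6e = a4 ^ 6e = ca
byte 4: (19 ^ 54) ^ 63 = 4d ^ 63 = 2e
byte 5: (bc ^ a3) ^ 68 = 1f ^ 68 = 77
byte 6: (93 ^ 91) ^ 20 = 02 ^ 20 = 22
byte 7: (72 ^ c0) ^ 72 = b2 ^ 72 = c0
byte 8: (c6 ^ 07) ^ 65 = c1 ^ 65 = a4
byte 9: (56 ^ c3) ^ 70 = 95 ^ 70 = e5
byte 10: (07 ^ 4b) ^ 6f = 4c ^ 6f = 23
byte 11: (9c ^ 96) ^ 72 = 0a ^ 72 = 78

10011100 01100111 00101101 11001010 00101110 01110111 00100010 11000000 10100100 11100101 00100011 01111000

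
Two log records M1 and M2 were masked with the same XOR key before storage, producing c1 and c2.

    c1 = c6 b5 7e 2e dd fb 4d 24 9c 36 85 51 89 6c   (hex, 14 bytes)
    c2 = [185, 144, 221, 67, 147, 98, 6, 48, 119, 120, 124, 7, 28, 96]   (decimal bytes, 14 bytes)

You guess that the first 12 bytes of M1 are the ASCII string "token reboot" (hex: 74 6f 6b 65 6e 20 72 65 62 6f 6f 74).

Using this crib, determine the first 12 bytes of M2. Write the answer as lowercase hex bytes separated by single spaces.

0b 4a c8 08 20 b9 39 71 89 21 96 22

First, c1 ⊕ c2 = (M1 ⊕ K) ⊕ (M2 ⊕ K) = M1 ⊕ M2, so the key drops out. Then M2 = (M1 ⊕ M2) ⊕ M1 over the first 12 bytes.
byte 0: (c6 ⊕ b9) ⊕ 74 = 7f ⊕ 74 = 0b
byte 1: (b5 ⊕ 90) ⊕ 6f = 25 ⊕ 6f = 4a
byte 2: (7e ⊕ dd) ⊕ 6b = a3 ⊕ 6b = c8
byte 3: (2e ⊕ 43) ⊕ 65 = 6d ⊕ 65 = 08
byte 4: (dd ⊕ 93) ⊕ 6e = 4e ⊕ 6e = 20
byte 5: (fb ⊕ 62) ⊕ 20 = 99 ⊕ 20 = b9
byte 6: (4d ⊕ 06) ⊕ 72 = 4b ⊕ 72 = 39
byte 7: (24 ⊕ 30) ⊕ 65 = 14 ⊕ 65 = 71
byte 8: (9c ⊕ 77) ⊕ 62 = eb ⊕ 62 = 89
byte 9: (36 ⊕ 78) ⊕ 6f = 4e ⊕ 6f = 21
byte 10: (85 ⊕ 7c) ⊕ 6f = f9 ⊕ 6f = 96
byte 11: (51 ⊕ 07) ⊕ 74 = 56 ⊕ 74 = 22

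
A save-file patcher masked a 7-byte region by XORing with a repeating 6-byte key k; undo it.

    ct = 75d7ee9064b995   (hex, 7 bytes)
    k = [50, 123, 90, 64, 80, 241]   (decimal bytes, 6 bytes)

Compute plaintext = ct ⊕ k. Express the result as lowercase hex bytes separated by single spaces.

The 6-byte key repeats, so the effective keystream is 32 7b 5a 40 50 f1 32.
byte 0: 75 ⊕ 32 = 47
byte 1: d7 ⊕ 7b = ac
byte 2: ee ⊕ 5a = b4
byte 3: 90 ⊕ 40 = d0
byte 4: 64 ⊕ 50 = 34
byte 5: b9 ⊕ f1 = 48
byte 6: 95 ⊕ 32 = a7

47 ac b4 d0 34 48 a7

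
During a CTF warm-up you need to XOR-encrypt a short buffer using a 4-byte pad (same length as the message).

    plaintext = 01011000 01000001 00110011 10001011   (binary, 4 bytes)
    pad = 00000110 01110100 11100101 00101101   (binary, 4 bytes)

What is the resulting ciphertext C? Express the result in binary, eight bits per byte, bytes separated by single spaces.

XOR is its own inverse, so applying the key byte-wise gives the result directly.
58 XOR 06 = 5e
41 XOR 74 = 35
33 XOR e5 = d6
8b XOR 2d = a6

01011110 00110101 11010110 10100110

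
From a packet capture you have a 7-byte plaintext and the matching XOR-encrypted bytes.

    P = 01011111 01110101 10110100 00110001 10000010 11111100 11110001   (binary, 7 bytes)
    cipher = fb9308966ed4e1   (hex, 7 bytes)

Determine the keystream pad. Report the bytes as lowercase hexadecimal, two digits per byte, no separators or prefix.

Since cipher = P ⊕ pad, XORing both sides with P gives pad = P ⊕ cipher.
byte 0:  95 xor 251 = 164
byte 1: 117 xor 147 = 230
byte 2: 180 xor   8 = 188
byte 3:  49 xor 150 = 167
byte 4: 130 xor 110 = 236
byte 5: 252 xor 212 =  40
byte 6: 241 xor 225 =  16

a4e6bca7ec2810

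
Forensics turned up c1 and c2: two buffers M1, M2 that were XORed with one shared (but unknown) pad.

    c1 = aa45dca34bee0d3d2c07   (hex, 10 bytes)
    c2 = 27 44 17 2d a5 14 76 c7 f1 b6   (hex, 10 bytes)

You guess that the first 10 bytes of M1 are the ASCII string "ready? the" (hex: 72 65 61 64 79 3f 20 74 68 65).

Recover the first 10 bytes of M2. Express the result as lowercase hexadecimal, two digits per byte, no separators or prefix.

First, c1 ⊕ c2 = (M1 ⊕ K) ⊕ (M2 ⊕ K) = M1 ⊕ M2, so the key drops out. Then M2 = (M1 ⊕ M2) ⊕ M1 over the first 10 bytes.
byte 0: (aa ^ 27) ^ 72 = 8d ^ 72 = ff
byte 1: (45 ^ 44) ^ 65 = 01 ^ 65 = 64
byte 2: (dc ^ 17) ^ 61 = cb ^ 61 = aa
byte 3: (a3 ^ 2d) ^ 64 = 8e ^ 64 = ea
byte 4: (4b ^ a5) ^ 79 = ee ^ 79 = 97
byte 5: (ee ^ 14) ^ 3f = fa ^ 3f = c5
byte 6: (0d ^ 76) ^ 20 = 7b ^ 20 = 5b
byte 7: (3d ^ c7) ^ 74 = fa ^ 74 = 8e
byte 8: (2c ^ f1) ^ 68 = dd ^ 68 = b5
byte 9: (07 ^ b6) ^ 65 = b1 ^ 65 = d4

ff64aaea97c55b8eb5d4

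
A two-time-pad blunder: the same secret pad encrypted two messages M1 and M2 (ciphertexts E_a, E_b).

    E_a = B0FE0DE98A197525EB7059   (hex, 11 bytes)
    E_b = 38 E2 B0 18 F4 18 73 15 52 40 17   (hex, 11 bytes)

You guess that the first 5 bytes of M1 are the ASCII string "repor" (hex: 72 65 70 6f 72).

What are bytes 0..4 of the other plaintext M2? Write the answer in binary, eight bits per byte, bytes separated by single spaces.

11111010 01111001 11001101 10011110 00001100

First, E_a ⊕ E_b = (M1 ⊕ K) ⊕ (M2 ⊕ K) = M1 ⊕ M2, so the key drops out. Then M2 = (M1 ⊕ M2) ⊕ M1 over the first 5 bytes.
byte 0: (b0 XOR 38) XOR 72 = 88 XOR 72 = fa
byte 1: (fe XOR e2) XOR 65 = 1c XOR 65 = 79
byte 2: (0d XOR b0) XOR 70 = bd XOR 70 = cd
byte 3: (e9 XOR 18) XOR 6f = f1 XOR 6f = 9e
byte 4: (8a XOR f4) XOR 72 = 7e XOR 72 = 0c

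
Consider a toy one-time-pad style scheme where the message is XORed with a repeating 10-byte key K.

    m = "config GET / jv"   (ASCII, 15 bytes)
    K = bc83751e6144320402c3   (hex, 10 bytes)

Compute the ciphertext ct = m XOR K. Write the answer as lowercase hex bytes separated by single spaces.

The 10-byte key repeats, so the effective keystream is bc 83 75 1e 61 44 32 04 02 c3 bc 83 75 1e 61.
byte 0: 63 XOR bc = df
byte 1: 6f XOR 83 = ec
byte 2: 6e XOR 75 = 1b
byte 3: 66 XOR 1e = 78
byte 4: 69 XOR 61 = 08
byte 5: 67 XOR 44 = 23
byte 6: 20 XOR 32 = 12
byte 7: 47 XOR 04 = 43
byte 8: 45 XOR 02 = 47
byte 9: 54 XOR c3 = 97
byte 10: 20 XOR bc = 9c
byte 11: 2f XOR 83 = ac
byte 12: 20 XOR 75 = 55
byte 13: 6a XOR 1e = 74
byte 14: 76 XOR 61 = 17

df ec 1b 78 08 23 12 43 47 97 9c ac 55 74 17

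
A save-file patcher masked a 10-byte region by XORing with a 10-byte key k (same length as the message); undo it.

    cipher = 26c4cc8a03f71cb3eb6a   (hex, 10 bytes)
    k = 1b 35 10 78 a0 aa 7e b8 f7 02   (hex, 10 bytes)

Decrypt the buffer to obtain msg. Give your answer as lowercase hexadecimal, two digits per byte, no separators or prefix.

XOR is its own inverse, so applying the key byte-wise gives the result directly.
00100110 xor 00011011 = 00111101
11000100 xor 00110101 = 11110001
11001100 xor 00010000 = 11011100
10001010 xor 01111000 = 11110010
00000011 xor 10100000 = 10100011
11110111 xor 10101010 = 01011101
00011100 xor 01111110 = 01100010
10110011 xor 10111000 = 00001011
11101011 xor 11110111 = 00011100
01101010 xor 00000010 = 01101000

3df1dcf2a35d620b1c68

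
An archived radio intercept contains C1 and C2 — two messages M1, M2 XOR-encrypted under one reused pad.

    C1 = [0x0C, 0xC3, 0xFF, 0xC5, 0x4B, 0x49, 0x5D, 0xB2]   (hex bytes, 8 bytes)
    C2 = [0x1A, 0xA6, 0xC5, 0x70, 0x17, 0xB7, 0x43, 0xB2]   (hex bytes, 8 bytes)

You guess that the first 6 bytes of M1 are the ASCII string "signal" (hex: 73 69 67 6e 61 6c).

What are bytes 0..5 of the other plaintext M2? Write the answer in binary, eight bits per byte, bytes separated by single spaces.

First, C1 ⊕ C2 = (M1 ⊕ K) ⊕ (M2 ⊕ K) = M1 ⊕ M2, so the key drops out. Then M2 = (M1 ⊕ M2) ⊕ M1 over the first 6 bytes.
byte 0: (0c xor 1a) xor 73 = 16 xor 73 = 65
byte 1: (c3 xor a6) xor 69 = 65 xor 69 = 0c
byte 2: (ff xor c5) xor 67 = 3a xor 67 = 5d
byte 3: (c5 xor 70) xor 6e = b5 xor 6e = db
byte 4: (4b xor 17) xor 61 = 5c xor 61 = 3d
byte 5: (49 xor b7) xor 6c = fe xor 6c = 92

01100101 00001100 01011101 11011011 00111101 10010010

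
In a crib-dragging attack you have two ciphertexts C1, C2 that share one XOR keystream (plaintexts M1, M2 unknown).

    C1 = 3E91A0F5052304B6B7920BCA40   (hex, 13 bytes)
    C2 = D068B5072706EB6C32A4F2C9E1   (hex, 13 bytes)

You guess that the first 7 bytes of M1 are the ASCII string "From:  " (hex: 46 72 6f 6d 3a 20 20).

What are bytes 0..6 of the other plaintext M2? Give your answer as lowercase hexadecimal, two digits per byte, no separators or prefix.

a88b7a9f1805cf

First, C1 ⊕ C2 = (M1 ⊕ K) ⊕ (M2 ⊕ K) = M1 ⊕ M2, so the key drops out. Then M2 = (M1 ⊕ M2) ⊕ M1 over the first 7 bytes.
byte 0: (3e ⊕ d0) ⊕ 46 = ee ⊕ 46 = a8
byte 1: (91 ⊕ 68) ⊕ 72 = f9 ⊕ 72 = 8b
byte 2: (a0 ⊕ b5) ⊕ 6f = 15 ⊕ 6f = 7a
byte 3: (f5 ⊕ 07) ⊕ 6d = f2 ⊕ 6d = 9f
byte 4: (05 ⊕ 27) ⊕ 3a = 22 ⊕ 3a = 18
byte 5: (23 ⊕ 06) ⊕ 20 = 25 ⊕ 20 = 05
byte 6: (04 ⊕ eb) ⊕ 20 = ef ⊕ 20 = cf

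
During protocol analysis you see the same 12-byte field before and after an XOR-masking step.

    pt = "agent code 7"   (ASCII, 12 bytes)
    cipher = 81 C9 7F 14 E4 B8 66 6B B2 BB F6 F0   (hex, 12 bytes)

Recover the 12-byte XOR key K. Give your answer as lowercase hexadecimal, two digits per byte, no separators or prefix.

Since cipher = pt ⊕ K, XORing both sides with pt gives K = pt ⊕ cipher.
61 XOR 81 = e0
67 XOR c9 = ae
65 XOR 7f = 1a
6e XOR 14 = 7a
74 XOR e4 = 90
20 XOR b8 = 98
63 XOR 66 = 05
6f XOR 6b = 04
64 XOR b2 = d6
65 XOR bb = de
20 XOR f6 = d6
37 XOR f0 = c7

e0ae1a7a90980504d6ded6c7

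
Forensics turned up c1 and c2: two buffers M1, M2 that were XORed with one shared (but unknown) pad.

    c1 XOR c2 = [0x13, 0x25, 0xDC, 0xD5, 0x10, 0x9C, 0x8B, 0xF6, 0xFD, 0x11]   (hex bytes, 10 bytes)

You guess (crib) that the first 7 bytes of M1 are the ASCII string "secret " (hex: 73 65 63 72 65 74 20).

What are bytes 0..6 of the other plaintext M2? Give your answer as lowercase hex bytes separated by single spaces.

Since c1 ⊕ c2 = M1 ⊕ M2, XORing with the guessed M1 bytes yields the corresponding M2 bytes: M2 = (c1 ⊕ c2) ⊕ M1.
13 xor 73 = 60
25 xor 65 = 40
dc xor 63 = bf
d5 xor 72 = a7
10 xor 65 = 75
9c xor 74 = e8
8b xor 20 = ab

60 40 bf a7 75 e8 ab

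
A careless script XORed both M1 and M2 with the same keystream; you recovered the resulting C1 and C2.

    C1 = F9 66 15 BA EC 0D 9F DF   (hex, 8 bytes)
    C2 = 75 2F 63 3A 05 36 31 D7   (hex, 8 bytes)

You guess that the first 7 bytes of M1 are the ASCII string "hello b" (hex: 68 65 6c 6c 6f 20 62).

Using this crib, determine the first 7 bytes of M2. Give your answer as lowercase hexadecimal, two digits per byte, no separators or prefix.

e42c1aec861bcc

First, C1 ⊕ C2 = (M1 ⊕ K) ⊕ (M2 ⊕ K) = M1 ⊕ M2, so the key drops out. Then M2 = (M1 ⊕ M2) ⊕ M1 over the first 7 bytes.
byte 0: (f9 xor 75) xor 68 = 8c xor 68 = e4
byte 1: (66 xor 2f) xor 65 = 49 xor 65 = 2c
byte 2: (15 xor 63) xor 6c = 76 xor 6c = 1a
byte 3: (ba xor 3a) xor 6c = 80 xor 6c = ec
byte 4: (ec xor 05) xor 6f = e9 xor 6f = 86
byte 5: (0d xor 36) xor 20 = 3b xor 20 = 1b
byte 6: (9f xor 31) xor 62 = ae xor 62 = cc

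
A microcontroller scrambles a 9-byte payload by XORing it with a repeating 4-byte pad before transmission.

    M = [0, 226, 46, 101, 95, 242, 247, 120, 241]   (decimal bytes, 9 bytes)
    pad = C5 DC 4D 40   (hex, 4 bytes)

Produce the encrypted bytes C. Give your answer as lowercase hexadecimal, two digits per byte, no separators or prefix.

The 4-byte key repeats, so the effective keystream is c5 dc 4d 40 c5 dc 4d 40 c5.
byte 0: 00000000 XOR 11000101 = 11000101
byte 1: 11100010 XOR 11011100 = 00111110
byte 2: 00101110 XOR 01001101 = 01100011
byte 3: 01100101 XOR 01000000 = 00100101
byte 4: 01011111 XOR 11000101 = 10011010
byte 5: 11110010 XOR 11011100 = 00101110
byte 6: 11110111 XOR 01001101 = 10111010
byte 7: 01111000 XOR 01000000 = 00111000
byte 8: 11110001 XOR 11000101 = 00110100

c53e63259a2eba3834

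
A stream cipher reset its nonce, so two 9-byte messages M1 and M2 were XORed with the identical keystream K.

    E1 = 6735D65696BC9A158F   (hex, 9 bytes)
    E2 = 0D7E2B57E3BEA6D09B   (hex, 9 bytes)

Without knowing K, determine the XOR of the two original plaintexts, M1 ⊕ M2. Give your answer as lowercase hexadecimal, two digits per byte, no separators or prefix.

E1 ⊕ E2 = (M1 ⊕ K) ⊕ (M2 ⊕ K) = M1 ⊕ M2 — the shared key cancels under XOR.
01100111 xor 00001101 = 01101010
00110101 xor 01111110 = 01001011
11010110 xor 00101011 = 11111101
01010110 xor 01010111 = 00000001
10010110 xor 11100011 = 01110101
10111100 xor 10111110 = 00000010
10011010 xor 10100110 = 00111100
00010101 xor 11010000 = 11000101
10001111 xor 10011011 = 00010100

6a4bfd0175023cc514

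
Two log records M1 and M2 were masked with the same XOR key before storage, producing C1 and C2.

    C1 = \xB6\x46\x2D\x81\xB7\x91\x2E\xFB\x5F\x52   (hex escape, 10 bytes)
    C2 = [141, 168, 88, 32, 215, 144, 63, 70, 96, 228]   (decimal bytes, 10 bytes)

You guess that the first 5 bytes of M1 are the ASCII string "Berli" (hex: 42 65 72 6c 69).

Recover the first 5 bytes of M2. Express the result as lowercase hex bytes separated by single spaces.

79 8b 07 cd 09

First, C1 ⊕ C2 = (M1 ⊕ K) ⊕ (M2 ⊕ K) = M1 ⊕ M2, so the key drops out. Then M2 = (M1 ⊕ M2) ⊕ M1 over the first 5 bytes.
byte 0: (b6 ⊕ 8d) ⊕ 42 = 3b ⊕ 42 = 79
byte 1: (46 ⊕ a8) ⊕ 65 = ee ⊕ 65 = 8b
byte 2: (2d ⊕ 58) ⊕ 72 = 75 ⊕ 72 = 07
byte 3: (81 ⊕ 20) ⊕ 6c = a1 ⊕ 6c = cd
byte 4: (b7 ⊕ d7) ⊕ 69 = 60 ⊕ 69 = 09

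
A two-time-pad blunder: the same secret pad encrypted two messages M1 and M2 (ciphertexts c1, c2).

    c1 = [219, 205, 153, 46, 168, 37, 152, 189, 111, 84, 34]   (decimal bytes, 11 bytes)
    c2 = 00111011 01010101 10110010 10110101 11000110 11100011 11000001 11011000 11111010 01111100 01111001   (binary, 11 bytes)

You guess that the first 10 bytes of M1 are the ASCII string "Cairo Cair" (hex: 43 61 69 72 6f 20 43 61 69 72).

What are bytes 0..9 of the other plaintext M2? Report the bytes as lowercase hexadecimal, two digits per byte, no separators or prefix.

a3f942e901e61a04fc5a

First, c1 ⊕ c2 = (M1 ⊕ K) ⊕ (M2 ⊕ K) = M1 ⊕ M2, so the key drops out. Then M2 = (M1 ⊕ M2) ⊕ M1 over the first 10 bytes.
byte 0: (db xor 3b) xor 43 = e0 xor 43 = a3
byte 1: (cd xor 55) xor 61 = 98 xor 61 = f9
byte 2: (99 xor b2) xor 69 = 2b xor 69 = 42
byte 3: (2e xor b5) xor 72 = 9b xor 72 = e9
byte 4: (a8 xor c6) xor 6f = 6e xor 6f = 01
byte 5: (25 xor e3) xor 20 = c6 xor 20 = e6
byte 6: (98 xor c1) xor 43 = 59 xor 43 = 1a
byte 7: (bd xor d8) xor 61 = 65 xor 61 = 04
byte 8: (6f xor fa) xor 69 = 95 xor 69 = fc
byte 9: (54 xor 7c) xor 72 = 28 xor 72 = 5a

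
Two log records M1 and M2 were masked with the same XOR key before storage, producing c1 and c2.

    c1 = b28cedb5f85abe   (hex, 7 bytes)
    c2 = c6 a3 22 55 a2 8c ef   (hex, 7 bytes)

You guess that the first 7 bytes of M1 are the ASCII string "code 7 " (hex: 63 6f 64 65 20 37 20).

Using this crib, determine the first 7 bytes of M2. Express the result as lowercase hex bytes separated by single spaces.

17 40 ab 85 7a e1 71

First, c1 ⊕ c2 = (M1 ⊕ K) ⊕ (M2 ⊕ K) = M1 ⊕ M2, so the key drops out. Then M2 = (M1 ⊕ M2) ⊕ M1 over the first 7 bytes.
byte 0: (b2 ⊕ c6) ⊕ 63 = 74 ⊕ 63 = 17
byte 1: (8c ⊕ a3) ⊕ 6f = 2f ⊕ 6f = 40
byte 2: (ed ⊕ 22) ⊕ 64 = cf ⊕ 64 = ab
byte 3: (b5 ⊕ 55) ⊕ 65 = e0 ⊕ 65 = 85
byte 4: (f8 ⊕ a2) ⊕ 20 = 5a ⊕ 20 = 7a
byte 5: (5a ⊕ 8c) ⊕ 37 = d6 ⊕ 37 = e1
byte 6: (be ⊕ ef) ⊕ 20 = 51 ⊕ 20 = 71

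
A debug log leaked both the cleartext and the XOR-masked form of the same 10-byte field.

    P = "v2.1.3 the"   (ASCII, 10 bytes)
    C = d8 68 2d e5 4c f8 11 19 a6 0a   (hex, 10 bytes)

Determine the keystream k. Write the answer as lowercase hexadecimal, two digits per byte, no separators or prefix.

ae5a03d462cb316dce6f

Since C = P ⊕ k, XORing both sides with P gives k = P ⊕ C.
76 XOR d8 = ae
32 XOR 68 = 5a
2e XOR 2d = 03
31 XOR e5 = d4
2e XOR 4c = 62
33 XOR f8 = cb
20 XOR 11 = 31
74 XOR 19 = 6d
68 XOR a6 = ce
65 XOR 0a = 6f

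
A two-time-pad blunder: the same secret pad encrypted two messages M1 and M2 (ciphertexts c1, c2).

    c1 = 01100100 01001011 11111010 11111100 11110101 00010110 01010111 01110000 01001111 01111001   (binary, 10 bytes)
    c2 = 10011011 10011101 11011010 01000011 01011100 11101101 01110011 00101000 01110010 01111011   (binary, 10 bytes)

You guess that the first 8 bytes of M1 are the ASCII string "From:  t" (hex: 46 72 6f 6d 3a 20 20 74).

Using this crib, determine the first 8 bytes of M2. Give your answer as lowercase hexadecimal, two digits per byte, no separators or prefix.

b9a44fd293db042c

First, c1 ⊕ c2 = (M1 ⊕ K) ⊕ (M2 ⊕ K) = M1 ⊕ M2, so the key drops out. Then M2 = (M1 ⊕ M2) ⊕ M1 over the first 8 bytes.
byte 0: (64 ⊕ 9b) ⊕ 46 = ff ⊕ 46 = b9
byte 1: (4b ⊕ 9d) ⊕ 72 = d6 ⊕ 72 = a4
byte 2: (fa ⊕ da) ⊕ 6f = 20 ⊕ 6f = 4f
byte 3: (fc ⊕ 43) ⊕ 6d = bf ⊕ 6d = d2
byte 4: (f5 ⊕ 5c) ⊕ 3a = a9 ⊕ 3a = 93
byte 5: (16 ⊕ ed) ⊕ 20 = fb ⊕ 20 = db
byte 6: (57 ⊕ 73) ⊕ 20 = 24 ⊕ 20 = 04
byte 7: (70 ⊕ 28) ⊕ 74 = 58 ⊕ 74 = 2c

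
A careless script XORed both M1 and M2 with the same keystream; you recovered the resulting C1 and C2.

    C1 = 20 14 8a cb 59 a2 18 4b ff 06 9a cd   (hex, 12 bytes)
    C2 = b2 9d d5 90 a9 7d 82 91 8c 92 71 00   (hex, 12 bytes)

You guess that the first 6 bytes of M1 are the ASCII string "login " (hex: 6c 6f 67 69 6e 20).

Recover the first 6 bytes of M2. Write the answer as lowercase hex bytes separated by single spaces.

fe e6 38 32 9e ff

First, C1 ⊕ C2 = (M1 ⊕ K) ⊕ (M2 ⊕ K) = M1 ⊕ M2, so the key drops out. Then M2 = (M1 ⊕ M2) ⊕ M1 over the first 6 bytes.
byte 0: (20 xor b2) xor 6c = 92 xor 6c = fe
byte 1: (14 xor 9d) xor 6f = 89 xor 6f = e6
byte 2: (8a xor d5) xor 67 = 5f xor 67 = 38
byte 3: (cb xor 90) xor 69 = 5b xor 69 = 32
byte 4: (59 xor a9) xor 6e = f0 xor 6e = 9e
byte 5: (a2 xor 7d) xor 20 = df xor 20 = ff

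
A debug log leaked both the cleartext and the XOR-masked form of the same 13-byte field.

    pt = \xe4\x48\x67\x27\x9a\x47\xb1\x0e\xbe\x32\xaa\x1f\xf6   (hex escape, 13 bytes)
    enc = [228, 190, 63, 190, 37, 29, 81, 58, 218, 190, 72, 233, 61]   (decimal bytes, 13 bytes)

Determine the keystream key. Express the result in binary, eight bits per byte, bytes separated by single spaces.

Since enc = pt ⊕ key, XORing both sides with pt gives key = pt ⊕ enc.
e4 ⊕ e4 = 00
48 ⊕ be = f6
67 ⊕ 3f = 58
27 ⊕ be = 99
9a ⊕ 25 = bf
47 ⊕ 1d = 5a
b1 ⊕ 51 = e0
0e ⊕ 3a = 34
be ⊕ da = 64
32 ⊕ be = 8c
aa ⊕ 48 = e2
1f ⊕ e9 = f6
f6 ⊕ 3d = cb

00000000 11110110 01011000 10011001 10111111 01011010 11100000 00110100 01100100 10001100 11100010 11110110 11001011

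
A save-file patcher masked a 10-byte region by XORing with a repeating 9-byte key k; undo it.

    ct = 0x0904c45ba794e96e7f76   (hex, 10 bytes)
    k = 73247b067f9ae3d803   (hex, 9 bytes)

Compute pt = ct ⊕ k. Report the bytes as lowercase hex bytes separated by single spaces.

7a 20 bf 5d d8 0e 0a b6 7c 05

The 9-byte key repeats, so the effective keystream is 73 24 7b 06 7f 9a e3 d8 03 73.
byte 0:   9 XOR 115 = 122
byte 1:   4 XOR  36 =  32
byte 2: 196 XOR 123 = 191
byte 3:  91 XOR   6 =  93
byte 4: 167 XOR 127 = 216
byte 5: 148 XOR 154 =  14
byte 6: 233 XOR 227 =  10
byte 7: 110 XOR 216 = 182
byte 8: 127 XOR   3 = 124
byte 9: 118 XOR 115 =   5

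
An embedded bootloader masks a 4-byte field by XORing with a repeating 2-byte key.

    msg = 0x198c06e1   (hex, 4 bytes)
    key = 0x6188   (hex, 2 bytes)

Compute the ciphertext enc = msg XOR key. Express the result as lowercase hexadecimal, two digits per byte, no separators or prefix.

The 2-byte key repeats, so the effective keystream is 61 88 61 88.
byte 0: 19 ^ 61 = 78
byte 1: 8c ^ 88 = 04
byte 2: 06 ^ 61 = 67
byte 3: e1 ^ 88 = 69

78046769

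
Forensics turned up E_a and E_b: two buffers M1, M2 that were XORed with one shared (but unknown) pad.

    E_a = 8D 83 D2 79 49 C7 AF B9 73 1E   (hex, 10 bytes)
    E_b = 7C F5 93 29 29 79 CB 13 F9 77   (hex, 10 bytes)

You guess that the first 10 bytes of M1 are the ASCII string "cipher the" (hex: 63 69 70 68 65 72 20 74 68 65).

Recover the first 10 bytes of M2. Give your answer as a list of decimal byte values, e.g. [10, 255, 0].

First, E_a ⊕ E_b = (M1 ⊕ K) ⊕ (M2 ⊕ K) = M1 ⊕ M2, so the key drops out. Then M2 = (M1 ⊕ M2) ⊕ M1 over the first 10 bytes.
byte 0: (8d XOR 7c) XOR 63 = f1 XOR 63 = 92
byte 1: (83 XOR f5) XOR 69 = 76 XOR 69 = 1f
byte 2: (d2 XOR 93) XOR 70 = 41 XOR 70 = 31
byte 3: (79 XOR 29) XOR 68 = 50 XOR 68 = 38
byte 4: (49 XOR 29) XOR 65 = 60 XOR 65 = 05
byte 5: (c7 XOR 79) XOR 72 = be XOR 72 = cc
byte 6: (af XOR cb) XOR 20 = 64 XOR 20 = 44
byte 7: (b9 XOR 13) XOR 74 = aa XOR 74 = de
byte 8: (73 XOR f9) XOR 68 = 8a XOR 68 = e2
byte 9: (1e XOR 77) XOR 65 = 69 XOR 65 = 0c

[146, 31, 49, 56, 5, 204, 68, 222, 226, 12]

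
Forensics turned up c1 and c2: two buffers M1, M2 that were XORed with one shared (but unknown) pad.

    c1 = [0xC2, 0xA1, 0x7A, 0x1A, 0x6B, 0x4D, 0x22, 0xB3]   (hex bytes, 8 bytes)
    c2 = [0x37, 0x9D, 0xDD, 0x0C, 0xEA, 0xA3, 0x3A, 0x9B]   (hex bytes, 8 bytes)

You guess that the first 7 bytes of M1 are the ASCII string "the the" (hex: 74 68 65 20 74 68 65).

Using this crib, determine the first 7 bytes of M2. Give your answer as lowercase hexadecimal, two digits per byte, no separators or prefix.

8154c236f5867d

First, c1 ⊕ c2 = (M1 ⊕ K) ⊕ (M2 ⊕ K) = M1 ⊕ M2, so the key drops out. Then M2 = (M1 ⊕ M2) ⊕ M1 over the first 7 bytes.
byte 0: (c2 XOR 37) XOR 74 = f5 XOR 74 = 81
byte 1: (a1 XOR 9d) XOR 68 = 3c XOR 68 = 54
byte 2: (7a XOR dd) XOR 65 = a7 XOR 65 = c2
byte 3: (1a XOR 0c) XOR 20 = 16 XOR 20 = 36
byte 4: (6b XOR ea) XOR 74 = 81 XOR 74 = f5
byte 5: (4d XOR a3) XOR 68 = ee XOR 68 = 86
byte 6: (22 XOR 3a) XOR 65 = 18 XOR 65 = 7d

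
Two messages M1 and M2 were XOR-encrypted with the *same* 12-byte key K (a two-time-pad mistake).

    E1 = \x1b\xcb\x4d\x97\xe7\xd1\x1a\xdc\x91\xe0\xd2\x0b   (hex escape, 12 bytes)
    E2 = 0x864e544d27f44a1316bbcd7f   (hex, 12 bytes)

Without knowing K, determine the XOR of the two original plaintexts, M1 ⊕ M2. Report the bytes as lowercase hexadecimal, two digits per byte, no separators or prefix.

E1 ⊕ E2 = (M1 ⊕ K) ⊕ (M2 ⊕ K) = M1 ⊕ M2 — the shared key cancels under XOR.
byte 0: 00011011 XOR 10000110 = 10011101
byte 1: 11001011 XOR 01001110 = 10000101
byte 2: 01001101 XOR 01010100 = 00011001
byte 3: 10010111 XOR 01001101 = 11011010
byte 4: 11100111 XOR 00100111 = 11000000
byte 5: 11010001 XOR 11110100 = 00100101
byte 6: 00011010 XOR 01001010 = 01010000
byte 7: 11011100 XOR 00010011 = 11001111
byte 8: 10010001 XOR 00010110 = 10000111
byte 9: 11100000 XOR 10111011 = 01011011
byte 10: 11010010 XOR 11001101 = 00011111
byte 11: 00001011 XOR 01111111 = 01110100

9d8519dac02550cf875b1f74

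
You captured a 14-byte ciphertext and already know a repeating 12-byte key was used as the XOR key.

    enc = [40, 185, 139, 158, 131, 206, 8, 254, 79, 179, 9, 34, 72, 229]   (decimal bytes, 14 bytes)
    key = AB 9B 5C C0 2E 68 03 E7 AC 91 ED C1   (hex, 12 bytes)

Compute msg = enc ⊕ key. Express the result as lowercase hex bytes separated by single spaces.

The 12-byte key repeats, so the effective keystream is ab 9b 5c c0 2e 68 03 e7 ac 91 ed c1 ab 9b.
byte 0: 28 XOR ab = 83
byte 1: b9 XOR 9b = 22
byte 2: 8b XOR 5c = d7
byte 3: 9e XOR c0 = 5e
byte 4: 83 XOR 2e = ad
byte 5: ce XOR 68 = a6
byte 6: 08 XOR 03 = 0b
byte 7: fe XOR e7 = 19
byte 8: 4f XOR ac = e3
byte 9: b3 XOR 91 = 22
byte 10: 09 XOR ed = e4
byte 11: 22 XOR c1 = e3
byte 12: 48 XOR ab = e3
byte 13: e5 XOR 9b = 7e

83 22 d7 5e ad a6 0b 19 e3 22 e4 e3 e3 7e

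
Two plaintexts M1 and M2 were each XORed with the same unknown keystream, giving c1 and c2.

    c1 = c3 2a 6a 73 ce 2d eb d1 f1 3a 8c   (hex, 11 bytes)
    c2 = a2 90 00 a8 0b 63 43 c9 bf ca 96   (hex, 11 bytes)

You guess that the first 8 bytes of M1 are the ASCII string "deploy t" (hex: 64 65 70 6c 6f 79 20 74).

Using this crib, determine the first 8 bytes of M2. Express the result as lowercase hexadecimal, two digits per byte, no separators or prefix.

05df1ab7aa37886c

First, c1 ⊕ c2 = (M1 ⊕ K) ⊕ (M2 ⊕ K) = M1 ⊕ M2, so the key drops out. Then M2 = (M1 ⊕ M2) ⊕ M1 over the first 8 bytes.
byte 0: (c3 ^ a2) ^ 64 = 61 ^ 64 = 05
byte 1: (2a ^ 90) ^ 65 = ba ^ 65 = df
byte 2: (6a ^ 00) ^ 70 = 6a ^ 70 = 1a
byte 3: (73 ^ a8) ^ 6c = db ^ 6c = b7
byte 4: (ce ^ 0b) ^ 6f = c5 ^ 6f = aa
byte 5: (2d ^ 63) ^ 79 = 4e ^ 79 = 37
byte 6: (eb ^ 43) ^ 20 = a8 ^ 20 = 88
byte 7: (d1 ^ c9) ^ 74 = 18 ^ 74 = 6c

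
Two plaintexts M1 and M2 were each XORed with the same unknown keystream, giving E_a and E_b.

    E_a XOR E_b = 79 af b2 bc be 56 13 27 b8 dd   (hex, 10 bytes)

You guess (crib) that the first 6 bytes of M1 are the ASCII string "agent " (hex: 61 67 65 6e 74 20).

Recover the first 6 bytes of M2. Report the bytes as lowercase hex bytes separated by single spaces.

Since E_a ⊕ E_b = M1 ⊕ M2, XORing with the guessed M1 bytes yields the corresponding M2 bytes: M2 = (E_a ⊕ E_b) ⊕ M1.
byte 0: 79 ⊕ 61 = 18
byte 1: af ⊕ 67 = c8
byte 2: b2 ⊕ 65 = d7
byte 3: bc ⊕ 6e = d2
byte 4: be ⊕ 74 = ca
byte 5: 56 ⊕ 20 = 76

18 c8 d7 d2 ca 76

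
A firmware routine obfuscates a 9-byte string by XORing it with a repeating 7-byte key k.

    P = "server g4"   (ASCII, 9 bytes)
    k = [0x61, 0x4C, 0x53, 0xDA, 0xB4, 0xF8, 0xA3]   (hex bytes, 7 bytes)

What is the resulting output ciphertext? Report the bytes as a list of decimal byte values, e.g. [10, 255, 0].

The 7-byte key repeats, so the effective keystream is 61 4c 53 da b4 f8 a3 61 4c.
byte 0: 73 ^ 61 = 12
byte 1: 65 ^ 4c = 29
byte 2: 72 ^ 53 = 21
byte 3: 76 ^ da = ac
byte 4: 65 ^ b4 = d1
byte 5: 72 ^ f8 = 8a
byte 6: 20 ^ a3 = 83
byte 7: 67 ^ 61 = 06
byte 8: 34 ^ 4c = 78

[18, 41, 33, 172, 209, 138, 131, 6, 120]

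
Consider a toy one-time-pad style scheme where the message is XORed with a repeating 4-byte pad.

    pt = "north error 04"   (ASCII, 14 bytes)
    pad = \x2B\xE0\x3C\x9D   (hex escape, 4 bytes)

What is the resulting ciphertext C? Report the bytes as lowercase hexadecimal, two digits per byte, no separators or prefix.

The 4-byte key repeats, so the effective keystream is 2b e0 3c 9d 2b e0 3c 9d 2b e0 3c 9d 2b e0.
byte 0: 110 xor  43 =  69
byte 1: 111 xor 224 = 143
byte 2: 114 xor  60 =  78
byte 3: 116 xor 157 = 233
byte 4: 104 xor  43 =  67
byte 5:  32 xor 224 = 192
byte 6: 101 xor  60 =  89
byte 7: 114 xor 157 = 239
byte 8: 114 xor  43 =  89
byte 9: 111 xor 224 = 143
byte 10: 114 xor  60 =  78
byte 11:  32 xor 157 = 189
byte 12:  48 xor  43 =  27
byte 13:  52 xor 224 = 212

458f4ee943c059ef598f4ebd1bd4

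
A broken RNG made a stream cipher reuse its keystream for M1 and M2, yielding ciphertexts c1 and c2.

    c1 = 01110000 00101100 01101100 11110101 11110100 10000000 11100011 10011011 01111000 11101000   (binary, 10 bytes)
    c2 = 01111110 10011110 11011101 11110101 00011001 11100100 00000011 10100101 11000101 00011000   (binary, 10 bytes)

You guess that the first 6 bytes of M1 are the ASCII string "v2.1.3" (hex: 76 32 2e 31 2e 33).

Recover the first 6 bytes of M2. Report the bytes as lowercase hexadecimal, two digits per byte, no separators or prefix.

78809f31c357

First, c1 ⊕ c2 = (M1 ⊕ K) ⊕ (M2 ⊕ K) = M1 ⊕ M2, so the key drops out. Then M2 = (M1 ⊕ M2) ⊕ M1 over the first 6 bytes.
byte 0: (70 xor 7e) xor 76 = 0e xor 76 = 78
byte 1: (2c xor 9e) xor 32 = b2 xor 32 = 80
byte 2: (6c xor dd) xor 2e = b1 xor 2e = 9f
byte 3: (f5 xor f5) xor 31 = 00 xor 31 = 31
byte 4: (f4 xor 19) xor 2e = ed xor 2e = c3
byte 5: (80 xor e4) xor 33 = 64 xor 33 = 57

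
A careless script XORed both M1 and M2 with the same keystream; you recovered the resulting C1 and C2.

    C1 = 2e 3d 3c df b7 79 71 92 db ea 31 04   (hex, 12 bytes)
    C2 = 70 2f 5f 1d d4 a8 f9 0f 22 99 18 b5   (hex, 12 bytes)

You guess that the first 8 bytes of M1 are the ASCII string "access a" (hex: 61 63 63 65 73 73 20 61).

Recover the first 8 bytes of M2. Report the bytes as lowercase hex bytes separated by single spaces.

First, C1 ⊕ C2 = (M1 ⊕ K) ⊕ (M2 ⊕ K) = M1 ⊕ M2, so the key drops out. Then M2 = (M1 ⊕ M2) ⊕ M1 over the first 8 bytes.
byte 0: (2e xor 70) xor 61 = 5e xor 61 = 3f
byte 1: (3d xor 2f) xor 63 = 12 xor 63 = 71
byte 2: (3c xor 5f) xor 63 = 63 xor 63 = 00
byte 3: (df xor 1d) xor 65 = c2 xor 65 = a7
byte 4: (b7 xor d4) xor 73 = 63 xor 73 = 10
byte 5: (79 xor a8) xor 73 = d1 xor 73 = a2
byte 6: (71 xor f9) xor 20 = 88 xor 20 = a8
byte 7: (92 xor 0f) xor 61 = 9d xor 61 = fc

3f 71 00 a7 10 a2 a8 fc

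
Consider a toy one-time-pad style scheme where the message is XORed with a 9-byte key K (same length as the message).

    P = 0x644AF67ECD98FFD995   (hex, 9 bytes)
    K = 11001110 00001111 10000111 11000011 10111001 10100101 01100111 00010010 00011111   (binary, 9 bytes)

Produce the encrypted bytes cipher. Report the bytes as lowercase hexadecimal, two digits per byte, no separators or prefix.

XOR is its own inverse, so applying the key byte-wise gives the result directly.
byte 0: 64 ^ ce = aa
byte 1: 4a ^ 0f = 45
byte 2: f6 ^ 87 = 71
byte 3: 7e ^ c3 = bd
byte 4: cd ^ b9 = 74
byte 5: 98 ^ a5 = 3d
byte 6: ff ^ 67 = 98
byte 7: d9 ^ 12 = cb
byte 8: 95 ^ 1f = 8a

aa4571bd743d98cb8a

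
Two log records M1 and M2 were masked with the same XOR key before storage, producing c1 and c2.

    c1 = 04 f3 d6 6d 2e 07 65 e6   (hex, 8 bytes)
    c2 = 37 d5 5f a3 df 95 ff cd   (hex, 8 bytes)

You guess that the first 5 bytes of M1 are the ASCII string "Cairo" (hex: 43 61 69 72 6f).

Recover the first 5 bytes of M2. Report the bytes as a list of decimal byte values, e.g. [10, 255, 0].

First, c1 ⊕ c2 = (M1 ⊕ K) ⊕ (M2 ⊕ K) = M1 ⊕ M2, so the key drops out. Then M2 = (M1 ⊕ M2) ⊕ M1 over the first 5 bytes.
byte 0: (04 ⊕ 37) ⊕ 43 = 33 ⊕ 43 = 70
byte 1: (f3 ⊕ d5) ⊕ 61 = 26 ⊕ 61 = 47
byte 2: (d6 ⊕ 5f) ⊕ 69 = 89 ⊕ 69 = e0
byte 3: (6d ⊕ a3) ⊕ 72 = ce ⊕ 72 = bc
byte 4: (2e ⊕ df) ⊕ 6f = f1 ⊕ 6f = 9e

[112, 71, 224, 188, 158]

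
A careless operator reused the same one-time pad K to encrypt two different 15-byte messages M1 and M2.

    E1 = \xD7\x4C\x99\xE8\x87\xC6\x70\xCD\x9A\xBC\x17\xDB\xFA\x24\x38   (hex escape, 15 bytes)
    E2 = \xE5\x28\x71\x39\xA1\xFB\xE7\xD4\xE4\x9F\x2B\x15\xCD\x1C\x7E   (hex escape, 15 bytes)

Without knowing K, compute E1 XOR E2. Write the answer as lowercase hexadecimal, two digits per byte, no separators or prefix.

E1 ⊕ E2 = (M1 ⊕ K) ⊕ (M2 ⊕ K) = M1 ⊕ M2 — the shared key cancels under XOR.
d7 XOR e5 = 32
4c XOR 28 = 64
99 XOR 71 = e8
e8 XOR 39 = d1
87 XOR a1 = 26
c6 XOR fb = 3d
70 XOR e7 = 97
cd XOR d4 = 19
9a XOR e4 = 7e
bc XOR 9f = 23
17 XOR 2b = 3c
db XOR 15 = ce
fa XOR cd = 37
24 XOR 1c = 38
38 XOR 7e = 46

3264e8d1263d97197e233cce373846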